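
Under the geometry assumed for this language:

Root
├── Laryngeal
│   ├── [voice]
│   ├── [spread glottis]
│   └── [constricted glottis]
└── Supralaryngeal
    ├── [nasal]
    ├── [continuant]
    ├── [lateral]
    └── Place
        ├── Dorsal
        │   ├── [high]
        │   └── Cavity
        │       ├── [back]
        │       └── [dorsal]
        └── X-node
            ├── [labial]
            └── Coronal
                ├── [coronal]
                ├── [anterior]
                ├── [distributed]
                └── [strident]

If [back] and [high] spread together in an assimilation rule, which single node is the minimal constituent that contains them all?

Dorsal

[back] is immediately dominated by Cavity.
[high] is immediately dominated by Dorsal.
The listed terminals split across distinct daughters of Dorsal, so Dorsal itself is the smallest node containing them all.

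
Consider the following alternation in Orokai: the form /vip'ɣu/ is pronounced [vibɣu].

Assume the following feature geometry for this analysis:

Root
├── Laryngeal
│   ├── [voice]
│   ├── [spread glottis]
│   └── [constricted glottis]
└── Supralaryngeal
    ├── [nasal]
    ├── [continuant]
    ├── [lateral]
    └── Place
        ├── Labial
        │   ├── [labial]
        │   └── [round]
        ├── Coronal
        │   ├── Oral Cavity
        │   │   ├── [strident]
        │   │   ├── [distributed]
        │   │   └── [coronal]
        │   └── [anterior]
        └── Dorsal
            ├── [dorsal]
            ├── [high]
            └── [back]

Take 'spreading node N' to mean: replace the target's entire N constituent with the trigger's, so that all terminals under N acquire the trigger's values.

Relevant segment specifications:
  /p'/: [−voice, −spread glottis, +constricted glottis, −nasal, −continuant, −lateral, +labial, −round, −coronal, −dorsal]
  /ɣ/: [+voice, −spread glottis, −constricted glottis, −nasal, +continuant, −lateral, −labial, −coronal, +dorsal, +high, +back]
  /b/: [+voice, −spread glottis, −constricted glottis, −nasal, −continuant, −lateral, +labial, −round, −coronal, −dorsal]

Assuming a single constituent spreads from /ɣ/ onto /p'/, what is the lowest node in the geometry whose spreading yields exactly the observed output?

Feature comparison: [voice], [constricted glottis] differ between /p'/ and [b]; the remaining terminals match.
These terminals are all dominated by Laryngeal, and no proper subconstituent of Laryngeal covers them all; Laryngeal is their lowest common ancestor.
If Laryngeal spreads, every terminal under it takes /ɣ/'s value, producing [b] as observed.
Since [continuant], [labial] are preserved even though /ɣ/ disagrees there, no node above Laryngeal spread.

Laryngeal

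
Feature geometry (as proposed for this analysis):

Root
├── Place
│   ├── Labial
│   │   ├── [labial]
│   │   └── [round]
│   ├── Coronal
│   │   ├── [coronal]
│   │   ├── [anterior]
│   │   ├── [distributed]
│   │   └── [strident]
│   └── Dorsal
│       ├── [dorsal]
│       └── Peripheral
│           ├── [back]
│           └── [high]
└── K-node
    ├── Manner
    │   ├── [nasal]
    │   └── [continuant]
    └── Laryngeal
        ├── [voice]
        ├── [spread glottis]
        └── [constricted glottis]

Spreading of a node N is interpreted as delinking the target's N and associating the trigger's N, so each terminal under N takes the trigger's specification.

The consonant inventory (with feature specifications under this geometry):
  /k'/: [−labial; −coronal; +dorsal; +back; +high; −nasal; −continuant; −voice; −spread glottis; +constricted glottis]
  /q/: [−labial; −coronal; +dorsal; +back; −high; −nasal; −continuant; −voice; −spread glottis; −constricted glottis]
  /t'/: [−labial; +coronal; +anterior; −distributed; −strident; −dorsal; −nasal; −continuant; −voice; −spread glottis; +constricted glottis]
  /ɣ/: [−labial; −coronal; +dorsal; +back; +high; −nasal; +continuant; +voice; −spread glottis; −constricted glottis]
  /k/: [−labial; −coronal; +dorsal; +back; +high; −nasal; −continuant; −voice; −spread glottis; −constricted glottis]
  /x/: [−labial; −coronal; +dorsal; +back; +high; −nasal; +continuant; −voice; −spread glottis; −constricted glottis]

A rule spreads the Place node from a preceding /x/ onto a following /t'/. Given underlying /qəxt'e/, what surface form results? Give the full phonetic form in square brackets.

Terminals under Place in this geometry: [labial], [round], [coronal], [anterior], [distributed], [strident], [dorsal], [back], [high].
Spreading Place from /x/ onto /t'/ replaces those values with /x/'s: [−labial], [−coronal], [+dorsal], [+back], [+high]. Features outside Place ([nasal], [continuant], [voice], …) stay as in /t'/.
This feature bundle is that of [k'], so /qəxt'e/ surfaces as [qəxk'e].

[qəxk'e]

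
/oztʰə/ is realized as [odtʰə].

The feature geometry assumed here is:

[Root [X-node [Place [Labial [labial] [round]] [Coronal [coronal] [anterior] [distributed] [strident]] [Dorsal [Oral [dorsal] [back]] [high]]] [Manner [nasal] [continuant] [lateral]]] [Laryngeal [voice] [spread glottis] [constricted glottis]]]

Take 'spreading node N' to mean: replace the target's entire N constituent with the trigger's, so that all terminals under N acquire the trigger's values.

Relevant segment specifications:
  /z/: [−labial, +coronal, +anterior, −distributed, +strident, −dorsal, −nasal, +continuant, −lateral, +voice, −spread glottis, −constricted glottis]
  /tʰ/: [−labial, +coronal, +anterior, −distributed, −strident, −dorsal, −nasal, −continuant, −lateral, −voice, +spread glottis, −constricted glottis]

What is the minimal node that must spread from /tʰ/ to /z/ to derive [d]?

Comparing /z/ with its surface form [d], the features that change are [continuant], [strident].
These terminals are all dominated by X-node, and no proper subconstituent of X-node covers them all; X-node is their lowest common ancestor.
If X-node spreads, every terminal under it takes /tʰ/'s value, producing [d] as observed.
[voice], [spread glottis] — on which /tʰ/ differs from /z/ — are unchanged, so Root cannot have spread; the constituent is no larger than X-node.

X-node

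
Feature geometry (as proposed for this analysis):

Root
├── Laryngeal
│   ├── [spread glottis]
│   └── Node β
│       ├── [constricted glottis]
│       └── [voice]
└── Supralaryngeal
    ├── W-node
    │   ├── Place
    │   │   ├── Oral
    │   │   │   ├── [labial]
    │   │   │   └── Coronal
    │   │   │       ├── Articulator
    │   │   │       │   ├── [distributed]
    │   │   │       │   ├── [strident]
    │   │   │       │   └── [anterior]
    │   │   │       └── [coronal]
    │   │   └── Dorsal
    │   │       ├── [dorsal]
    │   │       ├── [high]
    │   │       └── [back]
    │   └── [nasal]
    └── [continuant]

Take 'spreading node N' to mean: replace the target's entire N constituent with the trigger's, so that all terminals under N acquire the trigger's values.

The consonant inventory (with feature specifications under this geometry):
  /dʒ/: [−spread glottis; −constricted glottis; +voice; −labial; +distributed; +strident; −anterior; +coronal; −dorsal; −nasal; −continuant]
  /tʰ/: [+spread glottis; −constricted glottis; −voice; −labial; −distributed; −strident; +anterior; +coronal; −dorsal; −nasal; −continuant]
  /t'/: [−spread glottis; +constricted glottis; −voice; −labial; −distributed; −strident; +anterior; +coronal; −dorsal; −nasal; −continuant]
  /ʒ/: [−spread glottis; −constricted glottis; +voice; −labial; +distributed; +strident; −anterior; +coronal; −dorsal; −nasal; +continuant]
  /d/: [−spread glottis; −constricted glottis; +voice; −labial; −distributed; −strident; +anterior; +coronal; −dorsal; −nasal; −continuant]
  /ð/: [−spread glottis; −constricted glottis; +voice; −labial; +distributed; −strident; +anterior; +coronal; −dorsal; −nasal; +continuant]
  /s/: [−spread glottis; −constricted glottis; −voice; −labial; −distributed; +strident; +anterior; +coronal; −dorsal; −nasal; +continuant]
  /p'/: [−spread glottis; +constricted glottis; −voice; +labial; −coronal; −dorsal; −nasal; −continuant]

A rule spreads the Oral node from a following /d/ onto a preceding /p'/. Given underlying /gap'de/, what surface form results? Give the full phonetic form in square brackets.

[gat'de]

Oral immediately or transitively dominates [labial], [distributed], [strident], [anterior], [coronal].
The target acquires /d/'s values for everything under Oral — [−labial], [−distributed], [−strident], [+anterior], [+coronal] — while keeping its own [spread glottis], [constricted glottis], [voice], ….
This feature bundle is that of [t'], so /gap'de/ surfaces as [gat'de].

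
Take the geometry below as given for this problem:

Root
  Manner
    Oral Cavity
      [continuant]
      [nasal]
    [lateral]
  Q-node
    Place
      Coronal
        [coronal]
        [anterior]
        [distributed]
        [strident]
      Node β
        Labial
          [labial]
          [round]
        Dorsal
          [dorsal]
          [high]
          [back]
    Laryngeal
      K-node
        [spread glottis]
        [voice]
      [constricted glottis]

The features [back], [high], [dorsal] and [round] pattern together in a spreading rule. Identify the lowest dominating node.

Node β

[back] is immediately dominated by Dorsal.
[high] is immediately dominated by Dorsal.
[dorsal] is immediately dominated by Dorsal.
[round] is immediately dominated by Labial.
These paths first converge at Node β; no daughter of Node β dominates all 4 features, so Node β is the minimal constituent.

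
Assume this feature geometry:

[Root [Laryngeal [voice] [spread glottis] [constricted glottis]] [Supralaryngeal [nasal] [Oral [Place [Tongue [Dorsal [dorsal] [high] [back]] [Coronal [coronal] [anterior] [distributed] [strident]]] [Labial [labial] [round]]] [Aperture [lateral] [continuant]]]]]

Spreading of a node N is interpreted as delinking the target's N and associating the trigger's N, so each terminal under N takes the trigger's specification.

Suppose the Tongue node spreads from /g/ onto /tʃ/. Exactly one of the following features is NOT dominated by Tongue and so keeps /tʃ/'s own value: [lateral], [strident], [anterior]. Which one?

[lateral]

Tongue dominates exactly [dorsal], [high], [back], [coronal], [anterior], [distributed], [strident].
Spreading Tongue replaces [anterior], [strident] with the trigger's values, since each sits inside the Tongue constituent.
But [lateral] is a dependent of Aperture, outside Tongue; it is therefore untouched by the spreading.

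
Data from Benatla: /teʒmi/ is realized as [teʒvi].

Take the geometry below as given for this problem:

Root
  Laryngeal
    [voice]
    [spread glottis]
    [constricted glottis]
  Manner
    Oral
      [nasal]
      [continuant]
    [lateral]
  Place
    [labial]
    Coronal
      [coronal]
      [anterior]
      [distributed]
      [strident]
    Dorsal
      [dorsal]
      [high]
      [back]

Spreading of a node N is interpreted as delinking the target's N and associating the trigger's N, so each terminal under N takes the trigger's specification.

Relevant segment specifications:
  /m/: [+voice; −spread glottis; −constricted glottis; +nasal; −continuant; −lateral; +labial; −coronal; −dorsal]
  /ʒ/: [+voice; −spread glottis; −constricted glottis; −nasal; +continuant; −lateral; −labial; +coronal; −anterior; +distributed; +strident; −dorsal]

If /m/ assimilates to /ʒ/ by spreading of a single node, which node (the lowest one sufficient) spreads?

Feature comparison: [nasal], [continuant] differ between /m/ and [v]; the remaining terminals match.
In this geometry the lowest node dominating all of them is Oral: every daughter of Oral dominates only a proper subset, so no lower node suffices.
Spreading Oral from /ʒ/ overwrites each of those terminals with /ʒ/'s values, yielding exactly [v].
Features on which the two segments disagree outside Oral, such as [labial], [coronal], are unchanged — nothing dominating them spread, and Oral is the minimal sufficient constituent.

Oral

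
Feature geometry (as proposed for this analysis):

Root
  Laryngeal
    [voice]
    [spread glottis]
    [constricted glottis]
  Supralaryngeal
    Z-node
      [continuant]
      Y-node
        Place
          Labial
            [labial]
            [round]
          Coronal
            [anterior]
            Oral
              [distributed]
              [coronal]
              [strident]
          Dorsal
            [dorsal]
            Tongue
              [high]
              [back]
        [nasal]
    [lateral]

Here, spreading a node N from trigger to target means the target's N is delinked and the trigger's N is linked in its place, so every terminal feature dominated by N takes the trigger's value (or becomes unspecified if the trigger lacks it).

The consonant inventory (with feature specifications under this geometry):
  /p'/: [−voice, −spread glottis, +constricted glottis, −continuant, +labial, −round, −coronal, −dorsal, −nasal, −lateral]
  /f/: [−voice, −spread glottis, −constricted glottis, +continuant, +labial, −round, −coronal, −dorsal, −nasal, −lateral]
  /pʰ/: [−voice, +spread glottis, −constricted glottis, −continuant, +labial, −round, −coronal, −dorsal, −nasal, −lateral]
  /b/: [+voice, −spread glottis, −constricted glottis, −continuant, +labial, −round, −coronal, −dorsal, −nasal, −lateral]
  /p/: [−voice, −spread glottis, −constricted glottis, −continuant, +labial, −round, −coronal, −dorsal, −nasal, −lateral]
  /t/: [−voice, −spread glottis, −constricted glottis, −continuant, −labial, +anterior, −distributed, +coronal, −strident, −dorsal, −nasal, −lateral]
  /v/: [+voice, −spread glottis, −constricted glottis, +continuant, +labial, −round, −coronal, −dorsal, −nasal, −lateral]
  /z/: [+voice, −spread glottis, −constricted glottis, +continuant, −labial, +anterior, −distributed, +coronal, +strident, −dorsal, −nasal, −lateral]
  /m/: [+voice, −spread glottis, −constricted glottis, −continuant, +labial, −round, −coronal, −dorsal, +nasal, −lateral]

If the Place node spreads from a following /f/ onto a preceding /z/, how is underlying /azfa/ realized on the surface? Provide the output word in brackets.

The Place node dominates the terminals [labial], [round], [anterior], [distributed], [coronal], [strident], [dorsal], [high], [back].
Spreading Place from /f/ onto /z/ replaces those values with /f/'s: [+labial], [−round], [−coronal], [−dorsal]. Features outside Place ([voice], [spread glottis], [constricted glottis], …) stay as in /z/.
Among the inventory, only /v/ has exactly this specification, giving the surface form [avfa].

[avfa]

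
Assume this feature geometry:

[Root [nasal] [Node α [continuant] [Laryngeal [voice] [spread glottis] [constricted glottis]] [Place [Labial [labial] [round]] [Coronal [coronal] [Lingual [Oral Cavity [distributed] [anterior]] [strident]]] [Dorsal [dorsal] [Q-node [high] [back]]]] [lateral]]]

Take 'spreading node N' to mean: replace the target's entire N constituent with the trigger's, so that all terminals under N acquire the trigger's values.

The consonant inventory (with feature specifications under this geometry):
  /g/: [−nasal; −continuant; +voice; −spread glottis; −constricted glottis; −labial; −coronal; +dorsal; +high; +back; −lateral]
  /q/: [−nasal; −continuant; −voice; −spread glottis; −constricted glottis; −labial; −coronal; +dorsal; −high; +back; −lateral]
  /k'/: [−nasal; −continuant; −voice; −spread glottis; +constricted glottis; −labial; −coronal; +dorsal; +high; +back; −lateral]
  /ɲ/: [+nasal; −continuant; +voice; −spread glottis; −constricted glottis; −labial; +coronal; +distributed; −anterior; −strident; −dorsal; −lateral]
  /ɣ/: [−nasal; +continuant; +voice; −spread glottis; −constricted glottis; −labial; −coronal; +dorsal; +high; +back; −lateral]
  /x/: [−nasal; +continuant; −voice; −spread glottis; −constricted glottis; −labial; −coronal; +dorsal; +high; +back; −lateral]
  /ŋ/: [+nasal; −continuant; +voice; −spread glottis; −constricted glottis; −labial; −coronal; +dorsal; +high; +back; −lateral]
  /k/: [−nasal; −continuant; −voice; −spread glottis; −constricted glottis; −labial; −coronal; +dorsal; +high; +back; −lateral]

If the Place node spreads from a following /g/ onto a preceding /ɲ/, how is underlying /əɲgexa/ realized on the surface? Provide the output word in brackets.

[əŋgexa]

Terminals under Place in this geometry: [labial], [round], [coronal], [distributed], [anterior], [strident], [dorsal], [high], [back].
Spreading Place from /g/ onto /ɲ/ replaces those values with /g/'s: [−labial], [−coronal], [+dorsal], [+high], [+back]. Features outside Place ([nasal], [continuant], [voice], …) stay as in /ɲ/.
Among the inventory, only /ŋ/ has exactly this specification, giving the surface form [əŋgexa].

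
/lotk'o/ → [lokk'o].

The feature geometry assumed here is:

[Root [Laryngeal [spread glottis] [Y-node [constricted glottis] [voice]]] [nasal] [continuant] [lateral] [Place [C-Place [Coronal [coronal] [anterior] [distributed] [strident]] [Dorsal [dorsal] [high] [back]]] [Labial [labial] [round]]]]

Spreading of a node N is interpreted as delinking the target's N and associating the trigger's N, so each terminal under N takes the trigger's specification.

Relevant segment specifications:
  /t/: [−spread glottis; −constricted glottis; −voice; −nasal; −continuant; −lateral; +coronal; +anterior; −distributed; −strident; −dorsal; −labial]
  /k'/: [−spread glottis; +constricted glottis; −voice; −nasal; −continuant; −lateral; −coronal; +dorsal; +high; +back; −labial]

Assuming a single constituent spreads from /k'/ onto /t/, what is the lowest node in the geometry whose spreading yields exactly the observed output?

The alternation /t/ → [k] changes [coronal], [anterior], [distributed], [strident], [dorsal], [high], [back] and nothing else.
The smallest constituent containing every changed terminal is C-Place — each of its daughters lacks at least one of the affected features.
Delinking /t/'s C-Place and associating /k'/'s C-Place gives precisely the feature bundle of [k].
[constricted glottis] stays as in /t/ although /k'/ differs there, so no node dominating it spread; among the remaining candidates C-Place is the lowest that derives the output.

C-Place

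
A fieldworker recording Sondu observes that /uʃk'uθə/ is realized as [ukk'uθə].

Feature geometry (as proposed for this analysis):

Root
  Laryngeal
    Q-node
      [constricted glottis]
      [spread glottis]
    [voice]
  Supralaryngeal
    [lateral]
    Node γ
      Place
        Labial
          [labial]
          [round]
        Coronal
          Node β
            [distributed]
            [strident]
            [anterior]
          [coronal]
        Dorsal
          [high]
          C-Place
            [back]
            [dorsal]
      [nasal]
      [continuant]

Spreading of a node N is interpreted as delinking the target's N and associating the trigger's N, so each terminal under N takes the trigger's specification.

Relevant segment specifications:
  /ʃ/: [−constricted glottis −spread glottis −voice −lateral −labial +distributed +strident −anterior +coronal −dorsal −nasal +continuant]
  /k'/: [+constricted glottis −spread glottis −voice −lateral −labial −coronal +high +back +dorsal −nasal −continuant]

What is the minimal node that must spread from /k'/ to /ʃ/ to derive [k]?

The alternation /ʃ/ → [k] changes [continuant], [coronal], [anterior], [distributed], [strident], [dorsal], [high], [back] and nothing else.
The smallest constituent containing every changed terminal is Node γ — each of its daughters lacks at least one of the affected features.
Delinking /ʃ/'s Node γ and associating /k'/'s Node γ gives precisely the feature bundle of [k].
[constricted glottis] stays as in /ʃ/ although /k'/ differs there, so no node dominating it spread; among the remaining candidates Node γ is the lowest that derives the output.

Node γ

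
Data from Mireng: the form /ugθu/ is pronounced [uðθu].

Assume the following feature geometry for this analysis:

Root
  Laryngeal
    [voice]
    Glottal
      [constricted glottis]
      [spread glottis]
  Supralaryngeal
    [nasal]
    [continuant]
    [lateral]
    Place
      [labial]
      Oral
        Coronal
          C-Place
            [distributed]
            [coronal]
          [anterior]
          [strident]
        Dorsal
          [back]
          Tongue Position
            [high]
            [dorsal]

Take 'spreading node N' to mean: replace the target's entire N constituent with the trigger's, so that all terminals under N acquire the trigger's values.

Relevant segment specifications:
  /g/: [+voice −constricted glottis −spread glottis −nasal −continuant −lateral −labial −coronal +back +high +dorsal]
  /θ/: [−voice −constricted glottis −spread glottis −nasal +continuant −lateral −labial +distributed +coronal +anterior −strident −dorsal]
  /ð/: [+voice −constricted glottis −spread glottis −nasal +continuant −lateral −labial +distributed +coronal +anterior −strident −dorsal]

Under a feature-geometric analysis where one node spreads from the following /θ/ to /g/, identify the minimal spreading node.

Feature comparison: [continuant], [coronal], [anterior], [distributed], [strident], [dorsal], [high], [back] differ between /g/ and [ð]; the remaining terminals match.
These terminals are all dominated by Supralaryngeal, and no proper subconstituent of Supralaryngeal covers them all; Supralaryngeal is their lowest common ancestor.
Spreading Supralaryngeal from /θ/ overwrites each of those terminals with /θ/'s values, yielding exactly [ð].
Since [voice] is preserved even though /θ/ disagrees there, no node above Supralaryngeal spread.

Supralaryngeal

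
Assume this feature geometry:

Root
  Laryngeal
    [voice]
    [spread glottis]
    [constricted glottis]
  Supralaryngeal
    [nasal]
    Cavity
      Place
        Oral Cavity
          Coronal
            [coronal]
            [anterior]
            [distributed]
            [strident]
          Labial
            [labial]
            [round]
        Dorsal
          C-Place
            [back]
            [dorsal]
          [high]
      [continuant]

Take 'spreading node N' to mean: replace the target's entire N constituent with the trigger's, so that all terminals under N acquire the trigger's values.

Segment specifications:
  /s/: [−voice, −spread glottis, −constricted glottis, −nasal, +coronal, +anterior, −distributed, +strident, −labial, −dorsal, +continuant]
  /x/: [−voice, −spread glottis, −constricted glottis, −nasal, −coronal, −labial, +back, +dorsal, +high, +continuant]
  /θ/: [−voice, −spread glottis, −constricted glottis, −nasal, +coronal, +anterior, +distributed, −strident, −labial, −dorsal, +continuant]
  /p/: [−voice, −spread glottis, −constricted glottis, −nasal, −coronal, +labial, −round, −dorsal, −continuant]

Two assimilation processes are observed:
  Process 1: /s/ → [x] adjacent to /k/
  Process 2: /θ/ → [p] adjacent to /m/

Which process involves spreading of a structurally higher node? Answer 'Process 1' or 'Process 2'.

Process 2

Process 1 alters [coronal], [anterior], [distributed], [strident], [dorsal], [high], [back]; the lowest common ancestor is Place (depth 3 from Root).
Process 2: the features that change are [continuant], [labial], [round], [coronal], [anterior], [distributed], [strident]; the minimal node is Cavity (depth 2).
Cavity (depth 2) sits above Place (depth 3), making Process 2 the one with the higher spreading node.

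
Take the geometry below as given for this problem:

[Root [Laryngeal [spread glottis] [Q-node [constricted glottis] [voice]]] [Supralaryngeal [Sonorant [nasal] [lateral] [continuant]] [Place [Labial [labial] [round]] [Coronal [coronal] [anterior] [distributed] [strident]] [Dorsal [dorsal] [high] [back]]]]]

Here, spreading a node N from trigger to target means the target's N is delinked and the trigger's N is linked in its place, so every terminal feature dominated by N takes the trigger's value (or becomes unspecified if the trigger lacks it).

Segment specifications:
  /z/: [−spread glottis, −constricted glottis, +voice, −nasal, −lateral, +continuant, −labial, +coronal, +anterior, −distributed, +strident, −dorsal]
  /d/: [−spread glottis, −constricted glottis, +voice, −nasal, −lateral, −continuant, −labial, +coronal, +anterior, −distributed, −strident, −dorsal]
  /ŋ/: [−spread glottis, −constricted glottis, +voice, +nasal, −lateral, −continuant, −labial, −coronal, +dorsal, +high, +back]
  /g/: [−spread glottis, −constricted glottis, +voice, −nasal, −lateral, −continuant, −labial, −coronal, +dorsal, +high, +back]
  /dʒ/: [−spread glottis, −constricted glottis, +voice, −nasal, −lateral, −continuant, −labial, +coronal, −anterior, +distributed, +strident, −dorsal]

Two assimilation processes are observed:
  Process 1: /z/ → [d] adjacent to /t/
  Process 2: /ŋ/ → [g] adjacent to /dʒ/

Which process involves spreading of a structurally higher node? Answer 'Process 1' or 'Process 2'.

Process 1 alters [continuant], [strident]; the lowest common ancestor is Supralaryngeal (depth 1 from Root).
In Process 2, [nasal] changes, so the minimal spreading node is [nasal] at depth 3.
Depth 1 < depth 3; Process 1 involves the structurally higher constituent Supralaryngeal.

Process 1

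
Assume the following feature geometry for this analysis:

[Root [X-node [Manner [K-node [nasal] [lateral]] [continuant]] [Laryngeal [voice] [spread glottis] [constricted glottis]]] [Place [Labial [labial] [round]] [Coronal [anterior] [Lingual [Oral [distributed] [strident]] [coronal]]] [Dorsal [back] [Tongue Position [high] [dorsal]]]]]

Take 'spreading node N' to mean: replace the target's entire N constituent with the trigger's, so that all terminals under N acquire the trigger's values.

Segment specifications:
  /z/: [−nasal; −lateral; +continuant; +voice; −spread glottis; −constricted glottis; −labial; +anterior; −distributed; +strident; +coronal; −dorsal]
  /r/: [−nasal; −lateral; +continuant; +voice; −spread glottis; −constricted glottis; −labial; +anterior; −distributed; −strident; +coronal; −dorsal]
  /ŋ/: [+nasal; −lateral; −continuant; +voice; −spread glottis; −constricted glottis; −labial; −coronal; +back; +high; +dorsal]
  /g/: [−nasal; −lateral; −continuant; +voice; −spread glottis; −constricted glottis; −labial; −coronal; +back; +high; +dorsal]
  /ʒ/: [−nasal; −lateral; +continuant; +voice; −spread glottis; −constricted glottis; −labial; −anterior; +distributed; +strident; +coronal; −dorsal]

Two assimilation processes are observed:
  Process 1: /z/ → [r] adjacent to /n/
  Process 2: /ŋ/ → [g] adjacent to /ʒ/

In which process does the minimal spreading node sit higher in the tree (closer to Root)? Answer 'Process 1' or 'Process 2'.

Process 1: the feature that changes is [strident]; the minimal node is [strident] (depth 5).
Process 2 alters [nasal]; the lowest dominating node is [nasal] (depth 4 from Root).
[nasal] (depth 4) sits above [strident] (depth 5), making Process 2 the one with the higher spreading node.

Process 2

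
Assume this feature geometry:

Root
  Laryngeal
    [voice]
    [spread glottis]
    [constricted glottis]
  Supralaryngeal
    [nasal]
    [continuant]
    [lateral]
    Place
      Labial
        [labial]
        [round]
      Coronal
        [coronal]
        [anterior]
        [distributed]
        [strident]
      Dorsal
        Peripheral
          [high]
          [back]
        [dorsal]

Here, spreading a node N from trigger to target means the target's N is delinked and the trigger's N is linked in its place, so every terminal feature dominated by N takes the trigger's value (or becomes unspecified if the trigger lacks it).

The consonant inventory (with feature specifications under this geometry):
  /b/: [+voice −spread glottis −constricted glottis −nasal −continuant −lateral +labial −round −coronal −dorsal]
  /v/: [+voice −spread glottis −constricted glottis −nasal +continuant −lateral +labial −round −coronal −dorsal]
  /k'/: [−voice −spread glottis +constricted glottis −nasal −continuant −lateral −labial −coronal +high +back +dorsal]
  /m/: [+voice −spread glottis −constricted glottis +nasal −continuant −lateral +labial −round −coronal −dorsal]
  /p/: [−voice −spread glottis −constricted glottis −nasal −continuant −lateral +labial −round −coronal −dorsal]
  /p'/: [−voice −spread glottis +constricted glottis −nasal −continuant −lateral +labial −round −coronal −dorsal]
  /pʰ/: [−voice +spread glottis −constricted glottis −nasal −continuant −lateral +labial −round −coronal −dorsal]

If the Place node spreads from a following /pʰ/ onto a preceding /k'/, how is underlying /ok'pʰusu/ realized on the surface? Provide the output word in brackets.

The Place node dominates the terminals [labial], [round], [coronal], [anterior], [distributed], [strident], [high], [back], [dorsal].
The target acquires /pʰ/'s values for everything under Place — [+labial], [−round], [−coronal], [−dorsal] — while keeping its own [voice], [spread glottis], [constricted glottis], ….
This feature bundle is that of [p'], so /ok'pʰusu/ surfaces as [op'pʰusu].

[op'pʰusu]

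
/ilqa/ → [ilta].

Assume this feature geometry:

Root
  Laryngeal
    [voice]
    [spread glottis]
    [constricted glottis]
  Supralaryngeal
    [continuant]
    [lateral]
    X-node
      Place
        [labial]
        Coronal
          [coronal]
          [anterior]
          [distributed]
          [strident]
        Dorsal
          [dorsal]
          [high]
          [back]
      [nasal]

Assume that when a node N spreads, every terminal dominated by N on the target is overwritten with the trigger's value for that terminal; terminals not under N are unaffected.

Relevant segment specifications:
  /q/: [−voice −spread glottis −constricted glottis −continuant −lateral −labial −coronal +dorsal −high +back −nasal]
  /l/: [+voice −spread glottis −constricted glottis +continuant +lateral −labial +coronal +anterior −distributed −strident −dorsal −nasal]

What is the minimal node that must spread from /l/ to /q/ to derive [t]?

Place

/q/ and [t] differ in [coronal], [anterior], [distributed], [strident], [dorsal], [high], [back]; every other specified feature is identical.
These terminals are all dominated by Place, and no proper subconstituent of Place covers them all; Place is their lowest common ancestor.
Spreading Place from /l/ overwrites each of those terminals with /l/'s values, yielding exactly [t].
Features on which the two segments disagree outside Place, such as [continuant], [voice], are unchanged — nothing dominating them spread, and Place is the minimal sufficient constituent.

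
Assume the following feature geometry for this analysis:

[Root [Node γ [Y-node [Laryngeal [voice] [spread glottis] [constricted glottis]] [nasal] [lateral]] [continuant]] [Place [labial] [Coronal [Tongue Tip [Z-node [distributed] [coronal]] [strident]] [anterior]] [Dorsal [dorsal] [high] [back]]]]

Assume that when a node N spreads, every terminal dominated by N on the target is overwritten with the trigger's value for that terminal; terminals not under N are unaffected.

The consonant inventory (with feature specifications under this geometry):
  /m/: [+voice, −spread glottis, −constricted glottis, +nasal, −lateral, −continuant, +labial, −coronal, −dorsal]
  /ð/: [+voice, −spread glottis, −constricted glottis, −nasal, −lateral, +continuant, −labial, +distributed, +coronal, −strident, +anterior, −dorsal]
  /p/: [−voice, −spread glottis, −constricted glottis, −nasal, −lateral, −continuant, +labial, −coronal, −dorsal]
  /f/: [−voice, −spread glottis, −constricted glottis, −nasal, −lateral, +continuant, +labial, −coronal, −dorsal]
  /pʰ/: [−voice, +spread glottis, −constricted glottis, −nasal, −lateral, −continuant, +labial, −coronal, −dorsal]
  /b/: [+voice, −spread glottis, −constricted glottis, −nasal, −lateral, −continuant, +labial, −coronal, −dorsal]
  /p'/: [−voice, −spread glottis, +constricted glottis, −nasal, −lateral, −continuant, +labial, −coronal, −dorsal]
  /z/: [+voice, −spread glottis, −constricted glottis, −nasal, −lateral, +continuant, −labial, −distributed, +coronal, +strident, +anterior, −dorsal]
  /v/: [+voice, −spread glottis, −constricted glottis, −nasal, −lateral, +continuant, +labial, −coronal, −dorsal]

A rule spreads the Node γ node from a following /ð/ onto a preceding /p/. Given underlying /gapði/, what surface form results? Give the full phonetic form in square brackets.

Node γ immediately or transitively dominates [voice], [spread glottis], [constricted glottis], [nasal], [lateral], [continuant].
After delinking /p/'s Node γ and linking /ð/'s, the affected terminals become [+voice], [−spread glottis], [−constricted glottis], [−nasal], [−lateral], [+continuant]; [labial], [coronal], [dorsal] (outside Node γ) are retained from /p/.
Among the inventory, only /v/ has exactly this specification, giving the surface form [gavði].

[gavði]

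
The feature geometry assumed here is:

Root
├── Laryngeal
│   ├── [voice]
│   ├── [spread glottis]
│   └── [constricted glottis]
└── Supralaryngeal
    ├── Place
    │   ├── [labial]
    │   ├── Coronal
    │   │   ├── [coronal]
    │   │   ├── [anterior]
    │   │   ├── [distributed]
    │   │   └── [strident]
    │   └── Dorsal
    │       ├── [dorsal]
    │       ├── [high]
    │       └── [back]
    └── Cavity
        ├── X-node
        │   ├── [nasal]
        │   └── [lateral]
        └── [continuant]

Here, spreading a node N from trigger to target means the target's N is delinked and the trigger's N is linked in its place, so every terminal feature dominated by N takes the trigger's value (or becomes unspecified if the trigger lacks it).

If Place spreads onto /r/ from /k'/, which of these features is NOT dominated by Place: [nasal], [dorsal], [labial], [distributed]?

[nasal]

The terminals dominated by Place are [labial], [coronal], [anterior], [distributed], [strident], [dorsal], [high], [back].
[dorsal], [distributed], [labial] all lie under Place, so they are overwritten when Place spreads.
[nasal] attaches under X-node, not under Place, so /r/ retains its own value for [nasal].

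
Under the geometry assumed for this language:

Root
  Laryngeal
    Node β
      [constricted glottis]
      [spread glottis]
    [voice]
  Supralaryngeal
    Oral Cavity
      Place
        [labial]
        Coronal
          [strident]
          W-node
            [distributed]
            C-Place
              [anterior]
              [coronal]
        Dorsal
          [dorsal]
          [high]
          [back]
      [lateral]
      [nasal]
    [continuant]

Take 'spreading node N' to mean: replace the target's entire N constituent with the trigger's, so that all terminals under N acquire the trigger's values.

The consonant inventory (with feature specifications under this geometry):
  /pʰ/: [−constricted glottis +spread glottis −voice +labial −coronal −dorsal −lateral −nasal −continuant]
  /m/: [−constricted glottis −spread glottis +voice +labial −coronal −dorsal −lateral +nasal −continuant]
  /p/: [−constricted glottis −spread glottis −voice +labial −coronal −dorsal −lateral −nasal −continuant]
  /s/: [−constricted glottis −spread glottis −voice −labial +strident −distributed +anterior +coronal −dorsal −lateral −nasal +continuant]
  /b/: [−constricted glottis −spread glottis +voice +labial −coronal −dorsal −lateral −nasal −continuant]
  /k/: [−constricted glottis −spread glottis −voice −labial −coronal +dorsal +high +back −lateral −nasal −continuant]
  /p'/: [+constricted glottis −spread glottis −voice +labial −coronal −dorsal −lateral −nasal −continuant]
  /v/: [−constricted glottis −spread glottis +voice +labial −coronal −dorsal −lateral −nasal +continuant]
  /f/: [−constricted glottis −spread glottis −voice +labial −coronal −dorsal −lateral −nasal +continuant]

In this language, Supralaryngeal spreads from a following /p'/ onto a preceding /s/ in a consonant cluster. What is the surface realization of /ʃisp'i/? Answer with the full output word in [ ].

[ʃipp'i]

The Supralaryngeal node dominates the terminals [labial], [strident], [distributed], [anterior], [coronal], [dorsal], [high], [back], [lateral], [nasal], [continuant].
After delinking /s/'s Supralaryngeal and linking /p'/'s, the affected terminals become [+labial], [−coronal], [−dorsal], [−lateral], [−nasal], [−continuant]; [constricted glottis], [spread glottis], [voice] (outside Supralaryngeal) are retained from /s/.
This feature bundle is that of [p], so /ʃisp'i/ surfaces as [ʃipp'i].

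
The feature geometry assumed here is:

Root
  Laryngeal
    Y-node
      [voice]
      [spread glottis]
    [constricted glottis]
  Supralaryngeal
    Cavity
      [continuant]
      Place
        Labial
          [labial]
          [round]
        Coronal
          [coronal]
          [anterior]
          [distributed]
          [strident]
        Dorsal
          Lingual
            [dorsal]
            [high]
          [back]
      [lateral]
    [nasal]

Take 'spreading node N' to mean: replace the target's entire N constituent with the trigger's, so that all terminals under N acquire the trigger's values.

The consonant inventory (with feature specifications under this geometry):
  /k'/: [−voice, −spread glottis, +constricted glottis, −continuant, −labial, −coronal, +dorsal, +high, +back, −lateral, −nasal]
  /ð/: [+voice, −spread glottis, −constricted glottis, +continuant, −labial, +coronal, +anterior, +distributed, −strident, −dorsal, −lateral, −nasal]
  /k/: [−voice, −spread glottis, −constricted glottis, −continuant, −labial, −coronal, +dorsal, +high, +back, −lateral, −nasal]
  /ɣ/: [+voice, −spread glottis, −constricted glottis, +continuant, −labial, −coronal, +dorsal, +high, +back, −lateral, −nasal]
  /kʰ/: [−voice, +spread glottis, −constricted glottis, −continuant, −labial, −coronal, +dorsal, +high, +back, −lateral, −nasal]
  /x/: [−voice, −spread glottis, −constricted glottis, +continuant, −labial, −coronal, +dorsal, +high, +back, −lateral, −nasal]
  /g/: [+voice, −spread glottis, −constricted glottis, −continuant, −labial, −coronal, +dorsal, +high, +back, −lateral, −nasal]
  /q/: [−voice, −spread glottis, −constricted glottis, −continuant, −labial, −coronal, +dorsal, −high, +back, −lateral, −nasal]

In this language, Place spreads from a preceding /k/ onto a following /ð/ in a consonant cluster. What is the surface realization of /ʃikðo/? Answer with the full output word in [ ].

[ʃikɣo]

The Place node dominates the terminals [labial], [round], [coronal], [anterior], [distributed], [strident], [dorsal], [high], [back].
Spreading Place from /k/ onto /ð/ replaces those values with /k/'s: [−labial], [−coronal], [+dorsal], [+high], [+back]. Features outside Place ([voice], [spread glottis], [constricted glottis], …) stay as in /ð/.
The resulting bundle matches /ɣ/ in the inventory; substituting it for /ð/ gives [ʃikɣo].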